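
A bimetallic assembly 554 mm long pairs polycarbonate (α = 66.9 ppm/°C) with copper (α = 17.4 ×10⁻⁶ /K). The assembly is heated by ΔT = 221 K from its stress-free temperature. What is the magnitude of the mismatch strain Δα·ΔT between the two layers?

Δα = |66.9 − 17.4|×10⁻⁶/K = 49.5×10⁻⁶/K.
Mismatch strain = Δα·ΔT = 49.5×10⁻⁶ × 221.0 = 0.0109.

0.0109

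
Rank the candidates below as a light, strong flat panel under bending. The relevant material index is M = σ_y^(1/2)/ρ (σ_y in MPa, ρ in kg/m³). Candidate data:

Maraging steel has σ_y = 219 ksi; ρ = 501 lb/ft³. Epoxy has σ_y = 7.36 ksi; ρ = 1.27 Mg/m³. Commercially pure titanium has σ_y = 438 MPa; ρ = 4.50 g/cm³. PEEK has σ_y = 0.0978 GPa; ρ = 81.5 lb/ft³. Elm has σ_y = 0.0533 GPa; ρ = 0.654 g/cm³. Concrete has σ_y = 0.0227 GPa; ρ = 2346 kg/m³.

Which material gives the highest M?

elm

Normalizing units and computing the index:
  maraging steel: σ_y = 1510 MPa, ρ = 8025 kg/m³
  epoxy: σ_y = 50.75 MPa, ρ = 1270 kg/m³
  commercially pure titanium: σ_y = 438.0 MPa, ρ = 4500 kg/m³
  PEEK: σ_y = 97.80 MPa, ρ = 1306 kg/m³
  elm: σ_y = 53.30 MPa, ρ = 654.0 kg/m³
  concrete: σ_y = 22.70 MPa, ρ = 2346 kg/m³
  elm: M = 11.2×10⁻³
  PEEK: M = 7.58×10⁻³
  epoxy: M = 5.61×10⁻³
  maraging steel: M = 4.84×10⁻³
  commercially pure titanium: M = 4.65×10⁻³
  concrete: M = 2.03×10⁻³
The maximum is for elm.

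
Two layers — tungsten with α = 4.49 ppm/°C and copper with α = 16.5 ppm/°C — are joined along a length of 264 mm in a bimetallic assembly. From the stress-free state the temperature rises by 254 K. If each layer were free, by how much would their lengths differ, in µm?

805 µm

Δα = |4.49 − 16.5|×10⁻⁶/K = 12.0×10⁻⁶/K.
ΔL_mismatch = Δα·L·ΔT = 12.0×10⁻⁶ × 264.0 mm × 254.0 K = 805 µm.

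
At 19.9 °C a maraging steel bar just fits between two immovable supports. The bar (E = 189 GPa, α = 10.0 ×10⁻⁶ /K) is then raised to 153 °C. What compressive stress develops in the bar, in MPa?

ΔT = 133.1 K. Constrained thermal stress σ = E·α·ΔT = 189.0×10³ MPa × 10.0×10⁻⁶ × 133.1 = 252 MPa (compressive).

252 MPa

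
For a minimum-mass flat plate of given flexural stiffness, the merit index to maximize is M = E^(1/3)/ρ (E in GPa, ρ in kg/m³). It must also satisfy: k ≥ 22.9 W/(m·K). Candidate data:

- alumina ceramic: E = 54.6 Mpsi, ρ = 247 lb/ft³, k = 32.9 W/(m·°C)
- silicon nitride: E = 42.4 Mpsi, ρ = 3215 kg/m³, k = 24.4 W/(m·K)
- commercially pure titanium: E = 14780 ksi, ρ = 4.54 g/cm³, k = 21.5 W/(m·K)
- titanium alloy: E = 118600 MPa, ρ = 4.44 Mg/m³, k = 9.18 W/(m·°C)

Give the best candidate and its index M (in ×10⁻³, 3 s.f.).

silicon nitride, M = 2.06×10⁻³

Screen on constraints: k ≥ 22.9 W/(m·K). Survivors: alumina ceramic, silicon nitride.
Putting every candidate on a common basis:
  alumina ceramic: E = 376.5 GPa, ρ = 3957 kg/m³
  silicon nitride: E = 292.3 GPa, ρ = 3215 kg/m³
  silicon nitride: M = 2.06×10⁻³
  alumina ceramic: M = 1.82×10⁻³
Highest index: silicon nitride.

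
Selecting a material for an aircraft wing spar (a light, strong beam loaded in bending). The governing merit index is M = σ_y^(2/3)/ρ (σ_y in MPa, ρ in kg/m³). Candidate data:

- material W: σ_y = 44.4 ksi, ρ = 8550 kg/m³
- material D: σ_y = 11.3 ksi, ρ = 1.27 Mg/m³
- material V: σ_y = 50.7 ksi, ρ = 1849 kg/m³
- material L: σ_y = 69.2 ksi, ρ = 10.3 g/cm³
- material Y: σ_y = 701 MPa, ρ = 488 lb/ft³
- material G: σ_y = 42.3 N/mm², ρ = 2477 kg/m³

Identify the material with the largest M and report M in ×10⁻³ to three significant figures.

Putting every candidate on a common basis:
  material W: σ_y = 306.1 MPa, ρ = 8550 kg/m³
  material D: σ_y = 77.91 MPa, ρ = 1270 kg/m³
  material V: σ_y = 349.6 MPa, ρ = 1849 kg/m³
  material L: σ_y = 477.1 MPa, ρ = 10300 kg/m³
  material Y: σ_y = 701.0 MPa, ρ = 7817 kg/m³
  material G: σ_y = 42.30 MPa, ρ = 2477 kg/m³
  material V: M = 26.8×10⁻³
  material D: M = 14.4×10⁻³
  material Y: M = 10.1×10⁻³
  material L: M = 5.93×10⁻³
  material W: M = 5.31×10⁻³
  material G: M = 4.90×10⁻³
The maximum is for material V.

material V, M = 26.8×10⁻³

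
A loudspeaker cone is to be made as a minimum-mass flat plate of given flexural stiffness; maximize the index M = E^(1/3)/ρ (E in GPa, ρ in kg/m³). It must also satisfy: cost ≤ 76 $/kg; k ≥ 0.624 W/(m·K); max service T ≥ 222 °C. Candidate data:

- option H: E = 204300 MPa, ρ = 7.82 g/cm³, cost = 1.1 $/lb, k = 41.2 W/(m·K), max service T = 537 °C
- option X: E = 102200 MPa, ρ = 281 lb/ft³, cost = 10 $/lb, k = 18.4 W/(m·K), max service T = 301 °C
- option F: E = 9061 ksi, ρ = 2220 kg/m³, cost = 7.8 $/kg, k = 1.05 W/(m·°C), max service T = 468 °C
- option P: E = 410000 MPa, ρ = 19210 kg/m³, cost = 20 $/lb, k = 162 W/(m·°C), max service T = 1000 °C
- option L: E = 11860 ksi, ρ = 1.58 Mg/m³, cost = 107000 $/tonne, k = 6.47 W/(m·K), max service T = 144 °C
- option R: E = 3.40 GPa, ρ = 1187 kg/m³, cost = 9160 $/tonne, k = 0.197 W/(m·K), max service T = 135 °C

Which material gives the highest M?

Screen on constraints: cost ≤ 76 $/kg; k ≥ 0.624 W/(m·K); max service T ≥ 222 °C. Survivors: option H, option X, option F, option P.
Putting every candidate on a common basis:
  option H: E = 204.3 GPa, ρ = 7820 kg/m³
  option X: E = 102.2 GPa, ρ = 4501 kg/m³
  option F: E = 62.47 GPa, ρ = 2220 kg/m³
  option P: E = 410.0 GPa, ρ = 19210 kg/m³
  option F: M = 1.79×10⁻³
  option X: M = 1.04×10⁻³
  option H: M = 0.753×10⁻³
  option P: M = 0.387×10⁻³
Option F has the largest M.

option F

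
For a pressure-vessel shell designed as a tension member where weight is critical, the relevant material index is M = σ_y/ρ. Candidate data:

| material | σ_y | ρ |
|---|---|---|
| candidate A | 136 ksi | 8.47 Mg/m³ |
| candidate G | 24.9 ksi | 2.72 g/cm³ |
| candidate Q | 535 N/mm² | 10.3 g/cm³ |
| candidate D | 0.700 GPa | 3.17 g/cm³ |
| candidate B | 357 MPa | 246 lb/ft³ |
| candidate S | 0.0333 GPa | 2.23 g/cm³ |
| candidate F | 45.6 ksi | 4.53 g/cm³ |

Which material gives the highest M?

candidate D

In SI units:
  candidate A: σ_y = 937.7 MPa, ρ = 8470 kg/m³
  candidate G: σ_y = 171.7 MPa, ρ = 2720 kg/m³
  candidate Q: σ_y = 535.0 MPa, ρ = 10300 kg/m³
  candidate D: σ_y = 700.0 MPa, ρ = 3170 kg/m³
  candidate B: σ_y = 357.0 MPa, ρ = 3941 kg/m³
  candidate S: σ_y = 33.30 MPa, ρ = 2230 kg/m³
  candidate F: σ_y = 314.4 MPa, ρ = 4530 kg/m³
  candidate D: M = 221 kN·m/kg
  candidate A: M = 111 kN·m/kg
  candidate B: M = 90.6 kN·m/kg
  candidate F: M = 69.4 kN·m/kg
  candidate G: M = 63.1 kN·m/kg
  candidate Q: M = 51.9 kN·m/kg
  candidate S: M = 14.9 kN·m/kg
Candidate D ranks first.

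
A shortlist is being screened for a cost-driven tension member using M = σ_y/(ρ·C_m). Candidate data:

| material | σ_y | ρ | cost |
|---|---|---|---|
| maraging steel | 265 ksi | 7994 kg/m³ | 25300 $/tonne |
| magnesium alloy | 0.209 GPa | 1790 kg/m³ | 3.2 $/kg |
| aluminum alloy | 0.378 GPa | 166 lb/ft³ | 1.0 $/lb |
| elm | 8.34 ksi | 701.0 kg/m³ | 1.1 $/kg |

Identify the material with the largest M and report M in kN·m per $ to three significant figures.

In SI units:
  maraging steel: σ_y = 1827 MPa, ρ = 7994 kg/m³, cost = 25.30 $/kg
  magnesium alloy: σ_y = 209.0 MPa, ρ = 1790 kg/m³, cost = 3.200 $/kg
  aluminum alloy: σ_y = 378.0 MPa, ρ = 2659 kg/m³, cost = 2.205 $/kg
  elm: σ_y = 57.50 MPa, ρ = 701.0 kg/m³, cost = 1.100 $/kg
  elm: M = 74.6 kN·m per $
  aluminum alloy: M = 64.5 kN·m per $
  magnesium alloy: M = 36.5 kN·m per $
  maraging steel: M = 9.03 kN·m per $
The maximum is for elm.

elm, M = 74.6 kN·m per $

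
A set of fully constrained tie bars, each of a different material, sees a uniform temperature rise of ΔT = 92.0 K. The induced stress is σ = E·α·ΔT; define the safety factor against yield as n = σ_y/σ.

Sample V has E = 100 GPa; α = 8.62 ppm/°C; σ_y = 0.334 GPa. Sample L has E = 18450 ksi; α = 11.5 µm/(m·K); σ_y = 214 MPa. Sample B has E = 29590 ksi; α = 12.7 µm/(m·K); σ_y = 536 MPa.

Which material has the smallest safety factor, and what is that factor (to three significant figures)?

sample L, n = 1.59

Converting E to GPa, α to ×10⁻⁶/K, σ_y to MPa, then σ and n for each:
  sample V: E = 100.0, α = 8.62, σ_y = 334.0 → σ = 79.3 MPa, n = 4.21
  sample L: E = 127.2, α = 11.5, σ_y = 214.0 → σ = 135 MPa, n = 1.59
  sample B: E = 204.0, α = 12.7, σ_y = 536.0 → σ = 238 MPa, n = 2.25
The minimum is sample L at n = 1.59.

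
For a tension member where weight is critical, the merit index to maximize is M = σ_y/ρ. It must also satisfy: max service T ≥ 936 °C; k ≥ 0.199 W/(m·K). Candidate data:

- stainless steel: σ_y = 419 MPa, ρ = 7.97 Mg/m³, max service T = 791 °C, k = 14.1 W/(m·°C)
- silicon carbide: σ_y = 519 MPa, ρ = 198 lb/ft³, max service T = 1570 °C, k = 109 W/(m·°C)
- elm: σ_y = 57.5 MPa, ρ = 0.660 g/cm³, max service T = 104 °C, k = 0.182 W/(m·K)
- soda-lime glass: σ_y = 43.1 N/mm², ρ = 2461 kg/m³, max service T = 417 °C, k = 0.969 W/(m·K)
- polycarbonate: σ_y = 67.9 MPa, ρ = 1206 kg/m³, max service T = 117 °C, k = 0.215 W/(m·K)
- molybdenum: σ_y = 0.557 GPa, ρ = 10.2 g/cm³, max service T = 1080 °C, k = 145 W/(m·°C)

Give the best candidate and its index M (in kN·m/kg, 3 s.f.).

silicon carbide, M = 164 kN·m/kg

Screen on constraints: max service T ≥ 936 °C; k ≥ 0.199 W/(m·K). Survivors: silicon carbide, molybdenum.
After converting to SI:
  silicon carbide: σ_y = 519.0 MPa, ρ = 3172 kg/m³
  molybdenum: σ_y = 557.0 MPa, ρ = 10200 kg/m³
  silicon carbide: M = 164 kN·m/kg
  molybdenum: M = 54.6 kN·m/kg
The maximum is for silicon carbide.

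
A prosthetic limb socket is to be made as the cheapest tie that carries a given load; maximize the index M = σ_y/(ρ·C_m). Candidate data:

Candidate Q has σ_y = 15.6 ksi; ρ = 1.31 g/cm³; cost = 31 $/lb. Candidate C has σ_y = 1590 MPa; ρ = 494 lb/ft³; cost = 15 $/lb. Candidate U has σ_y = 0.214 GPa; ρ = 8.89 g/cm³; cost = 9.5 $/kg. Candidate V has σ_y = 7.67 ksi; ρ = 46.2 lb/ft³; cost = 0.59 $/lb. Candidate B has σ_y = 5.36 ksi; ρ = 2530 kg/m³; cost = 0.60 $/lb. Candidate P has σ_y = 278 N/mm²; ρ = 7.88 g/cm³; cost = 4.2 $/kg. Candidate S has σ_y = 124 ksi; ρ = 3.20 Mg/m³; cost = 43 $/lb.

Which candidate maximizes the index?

Normalizing units and computing the index:
  candidate Q: σ_y = 107.6 MPa, ρ = 1310 kg/m³, cost = 68.34 $/kg
  candidate C: σ_y = 1590 MPa, ρ = 7913 kg/m³, cost = 33.07 $/kg
  candidate U: σ_y = 214.0 MPa, ρ = 8890 kg/m³, cost = 9.500 $/kg
  candidate V: σ_y = 52.88 MPa, ρ = 740.1 kg/m³, cost = 1.301 $/kg
  candidate B: σ_y = 36.96 MPa, ρ = 2530 kg/m³, cost = 1.323 $/kg
  candidate P: σ_y = 278.0 MPa, ρ = 7880 kg/m³, cost = 4.200 $/kg
  candidate S: σ_y = 855.0 MPa, ρ = 3200 kg/m³, cost = 94.80 $/kg
  candidate V: M = 54.9 kN·m per $
  candidate B: M = 11.0 kN·m per $
  candidate P: M = 8.40 kN·m per $
  candidate C: M = 6.08 kN·m per $
  candidate S: M = 2.82 kN·m per $
  candidate U: M = 2.53 kN·m per $
  candidate Q: M = 1.20 kN·m per $
The maximum is for candidate V.

candidate V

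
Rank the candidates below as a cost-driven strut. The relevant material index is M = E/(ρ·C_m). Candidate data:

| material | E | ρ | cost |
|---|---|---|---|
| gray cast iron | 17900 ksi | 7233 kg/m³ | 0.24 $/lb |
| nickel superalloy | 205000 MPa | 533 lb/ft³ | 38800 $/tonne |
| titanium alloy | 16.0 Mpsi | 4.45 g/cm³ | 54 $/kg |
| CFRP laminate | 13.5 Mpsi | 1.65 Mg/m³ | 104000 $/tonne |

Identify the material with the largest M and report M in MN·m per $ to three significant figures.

gray cast iron, M = 32.2 MN·m per $

Convert each candidate to consistent units, then evaluate M:
  gray cast iron: E = 123.4 GPa, ρ = 7233 kg/m³, cost = 0.5291 $/kg
  nickel superalloy: E = 205.0 GPa, ρ = 8538 kg/m³, cost = 38.80 $/kg
  titanium alloy: E = 110.3 GPa, ρ = 4450 kg/m³, cost = 54.00 $/kg
  CFRP laminate: E = 93.08 GPa, ρ = 1650 kg/m³, cost = 104.0 $/kg
  gray cast iron: M = 32.2 MN·m per $
  nickel superalloy: M = 0.619 MN·m per $
  CFRP laminate: M = 0.542 MN·m per $
  titanium alloy: M = 0.459 MN·m per $
Gray cast iron has the largest M.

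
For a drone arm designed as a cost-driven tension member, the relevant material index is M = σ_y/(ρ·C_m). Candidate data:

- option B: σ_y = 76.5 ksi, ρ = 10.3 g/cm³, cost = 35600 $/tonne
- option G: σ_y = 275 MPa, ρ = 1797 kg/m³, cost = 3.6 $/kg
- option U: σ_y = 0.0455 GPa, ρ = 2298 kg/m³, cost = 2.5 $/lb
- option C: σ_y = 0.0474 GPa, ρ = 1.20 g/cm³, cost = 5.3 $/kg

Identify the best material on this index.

After converting to SI:
  option B: σ_y = 527.4 MPa, ρ = 10300 kg/m³, cost = 35.60 $/kg
  option G: σ_y = 275.0 MPa, ρ = 1797 kg/m³, cost = 3.600 $/kg
  option U: σ_y = 45.50 MPa, ρ = 2298 kg/m³, cost = 5.511 $/kg
  option C: σ_y = 47.40 MPa, ρ = 1200 kg/m³, cost = 5.300 $/kg
  option G: M = 42.5 kN·m per $
  option C: M = 7.45 kN·m per $
  option U: M = 3.59 kN·m per $
  option B: M = 1.44 kN·m per $
Option G has the largest M.

option G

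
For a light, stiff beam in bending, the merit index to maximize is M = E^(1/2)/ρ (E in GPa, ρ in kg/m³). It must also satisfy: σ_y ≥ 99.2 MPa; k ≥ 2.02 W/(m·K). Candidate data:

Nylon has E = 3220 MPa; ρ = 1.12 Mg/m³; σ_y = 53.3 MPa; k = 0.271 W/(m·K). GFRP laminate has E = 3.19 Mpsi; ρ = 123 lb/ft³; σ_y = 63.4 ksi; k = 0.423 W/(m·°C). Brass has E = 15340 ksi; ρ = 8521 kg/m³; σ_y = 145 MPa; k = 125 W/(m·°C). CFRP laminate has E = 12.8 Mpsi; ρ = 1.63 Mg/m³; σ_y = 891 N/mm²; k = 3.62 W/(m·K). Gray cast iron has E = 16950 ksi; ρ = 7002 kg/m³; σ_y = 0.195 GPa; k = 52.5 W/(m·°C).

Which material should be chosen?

Screen on constraints: σ_y ≥ 99.2 MPa; k ≥ 2.02 W/(m·K). Survivors: brass, CFRP laminate, gray cast iron.
In SI units:
  brass: E = 105.8 GPa, ρ = 8521 kg/m³
  CFRP laminate: E = 88.25 GPa, ρ = 1630 kg/m³
  gray cast iron: E = 116.9 GPa, ρ = 7002 kg/m³
  CFRP laminate: M = 5.76×10⁻³
  gray cast iron: M = 1.54×10⁻³
  brass: M = 1.21×10⁻³
Highest index: CFRP laminate.

CFRP laminate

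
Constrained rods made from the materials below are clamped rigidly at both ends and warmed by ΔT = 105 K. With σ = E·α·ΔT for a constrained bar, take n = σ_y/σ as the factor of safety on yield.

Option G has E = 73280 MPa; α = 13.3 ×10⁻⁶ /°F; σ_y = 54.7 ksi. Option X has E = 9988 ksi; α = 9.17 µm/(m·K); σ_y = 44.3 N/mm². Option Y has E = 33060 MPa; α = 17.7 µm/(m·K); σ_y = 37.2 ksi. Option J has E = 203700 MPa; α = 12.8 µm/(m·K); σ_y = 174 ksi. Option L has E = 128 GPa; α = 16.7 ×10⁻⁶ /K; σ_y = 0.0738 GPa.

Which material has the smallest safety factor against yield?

With everything in SI (GPa, ×10⁻⁶/K, MPa):
  option G: E = 73.28, α = 23.9, σ_y = 377.1 → σ = 184 MPa, n = 2.05
  option X: E = 68.86, α = 9.17, σ_y = 44.30 → σ = 66.3 MPa, n = 0.668
  option Y: E = 33.06, α = 17.7, σ_y = 256.5 → σ = 61.4 MPa, n = 4.17
  option J: E = 203.7, α = 12.8, σ_y = 1200 → σ = 274 MPa, n = 4.38
  option L: E = 128.0, α = 16.7, σ_y = 73.80 → σ = 224 MPa, n = 0.329
Option L has the lowest safety factor, n = 0.329.

option L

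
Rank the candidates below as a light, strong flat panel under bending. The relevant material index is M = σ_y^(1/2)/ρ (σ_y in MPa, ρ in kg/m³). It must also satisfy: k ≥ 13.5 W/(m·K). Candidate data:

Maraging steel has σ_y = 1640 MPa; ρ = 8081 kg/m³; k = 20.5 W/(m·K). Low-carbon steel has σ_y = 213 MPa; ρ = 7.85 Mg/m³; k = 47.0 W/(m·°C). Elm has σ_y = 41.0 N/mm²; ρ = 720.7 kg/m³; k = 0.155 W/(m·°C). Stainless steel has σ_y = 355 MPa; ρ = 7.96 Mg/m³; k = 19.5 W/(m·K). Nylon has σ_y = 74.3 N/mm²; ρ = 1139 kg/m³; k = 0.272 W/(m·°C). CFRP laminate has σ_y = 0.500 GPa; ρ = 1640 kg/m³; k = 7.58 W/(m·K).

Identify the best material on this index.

Screen on constraints: k ≥ 13.5 W/(m·K). Survivors: maraging steel, low-carbon steel, stainless steel.
After converting to SI:
  maraging steel: σ_y = 1640 MPa, ρ = 8081 kg/m³
  low-carbon steel: σ_y = 213.0 MPa, ρ = 7850 kg/m³
  stainless steel: σ_y = 355.0 MPa, ρ = 7960 kg/m³
  maraging steel: M = 5.01×10⁻³
  stainless steel: M = 2.37×10⁻³
  low-carbon steel: M = 1.86×10⁻³
Highest index: maraging steel.

maraging steel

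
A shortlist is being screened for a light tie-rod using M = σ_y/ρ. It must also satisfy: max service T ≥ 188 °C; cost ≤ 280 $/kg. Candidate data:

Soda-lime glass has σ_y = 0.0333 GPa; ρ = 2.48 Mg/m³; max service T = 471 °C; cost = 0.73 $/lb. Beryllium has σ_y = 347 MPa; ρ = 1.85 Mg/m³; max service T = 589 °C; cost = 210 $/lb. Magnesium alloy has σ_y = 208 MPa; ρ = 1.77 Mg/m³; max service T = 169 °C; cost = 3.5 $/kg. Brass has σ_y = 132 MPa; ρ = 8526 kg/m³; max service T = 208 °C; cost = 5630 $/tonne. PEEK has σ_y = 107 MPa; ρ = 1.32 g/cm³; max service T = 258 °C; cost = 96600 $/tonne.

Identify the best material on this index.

Screen on constraints: max service T ≥ 188 °C; cost ≤ 280 $/kg. Survivors: soda-lime glass, brass, PEEK.
Convert each candidate to consistent units, then evaluate M:
  soda-lime glass: σ_y = 33.30 MPa, ρ = 2480 kg/m³
  brass: σ_y = 132.0 MPa, ρ = 8526 kg/m³
  PEEK: σ_y = 107.0 MPa, ρ = 1320 kg/m³
  PEEK: M = 81.1 kN·m/kg
  brass: M = 15.5 kN·m/kg
  soda-lime glass: M = 13.4 kN·m/kg
The maximum is for PEEK.

PEEK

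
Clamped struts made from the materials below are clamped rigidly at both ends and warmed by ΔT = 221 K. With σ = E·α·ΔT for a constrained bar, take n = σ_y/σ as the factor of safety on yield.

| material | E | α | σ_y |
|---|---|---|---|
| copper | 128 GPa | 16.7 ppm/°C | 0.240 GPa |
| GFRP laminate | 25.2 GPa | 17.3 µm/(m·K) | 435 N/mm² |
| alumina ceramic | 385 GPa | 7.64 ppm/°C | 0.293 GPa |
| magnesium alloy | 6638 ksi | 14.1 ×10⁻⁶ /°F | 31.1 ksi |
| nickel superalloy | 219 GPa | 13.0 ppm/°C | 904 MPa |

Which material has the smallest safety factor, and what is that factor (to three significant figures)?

Converting E to GPa, α to ×10⁻⁶/K, σ_y to MPa, then σ and n for each:
  copper: E = 128.0, α = 16.7, σ_y = 240.0 → σ = 472 MPa, n = 0.508
  GFRP laminate: E = 25.20, α = 17.3, σ_y = 435.0 → σ = 96.3 MPa, n = 4.51
  alumina ceramic: E = 385.0, α = 7.64, σ_y = 293.0 → σ = 650 MPa, n = 0.451
  magnesium alloy: E = 45.77, α = 25.4, σ_y = 214.4 → σ = 257 MPa, n = 0.835
  nickel superalloy: E = 219.0, α = 13.0, σ_y = 904.0 → σ = 629 MPa, n = 1.44
Alumina ceramic has the lowest safety factor, n = 0.451.

alumina ceramic, n = 0.451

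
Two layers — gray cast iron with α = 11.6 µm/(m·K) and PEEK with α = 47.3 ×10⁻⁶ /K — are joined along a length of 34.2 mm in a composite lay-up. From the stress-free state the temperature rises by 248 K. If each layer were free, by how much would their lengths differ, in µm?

Δα = |11.6 − 47.3|×10⁻⁶/K = 35.7×10⁻⁶/K.
ΔL_mismatch = Δα·L·ΔT = 35.7×10⁻⁶ × 34.2 mm × 248.0 K = 303 µm.

303 µm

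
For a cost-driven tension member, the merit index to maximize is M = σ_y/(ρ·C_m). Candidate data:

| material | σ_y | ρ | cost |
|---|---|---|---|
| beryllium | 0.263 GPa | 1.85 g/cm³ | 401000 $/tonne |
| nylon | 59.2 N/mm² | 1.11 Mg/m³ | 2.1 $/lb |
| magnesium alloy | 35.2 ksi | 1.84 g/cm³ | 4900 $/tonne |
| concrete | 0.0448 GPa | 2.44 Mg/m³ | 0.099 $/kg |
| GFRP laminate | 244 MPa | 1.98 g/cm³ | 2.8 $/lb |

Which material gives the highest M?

concrete

Putting every candidate on a common basis:
  beryllium: σ_y = 263.0 MPa, ρ = 1850 kg/m³, cost = 401.0 $/kg
  nylon: σ_y = 59.20 MPa, ρ = 1110 kg/m³, cost = 4.630 $/kg
  magnesium alloy: σ_y = 242.7 MPa, ρ = 1840 kg/m³, cost = 4.900 $/kg
  concrete: σ_y = 44.80 MPa, ρ = 2440 kg/m³, cost = 0.09900 $/kg
  GFRP laminate: σ_y = 244.0 MPa, ρ = 1980 kg/m³, cost = 6.173 $/kg
  concrete: M = 185 kN·m per $
  magnesium alloy: M = 26.9 kN·m per $
  GFRP laminate: M = 20.0 kN·m per $
  nylon: M = 11.5 kN·m per $
  beryllium: M = 0.355 kN·m per $
Concrete has the largest M.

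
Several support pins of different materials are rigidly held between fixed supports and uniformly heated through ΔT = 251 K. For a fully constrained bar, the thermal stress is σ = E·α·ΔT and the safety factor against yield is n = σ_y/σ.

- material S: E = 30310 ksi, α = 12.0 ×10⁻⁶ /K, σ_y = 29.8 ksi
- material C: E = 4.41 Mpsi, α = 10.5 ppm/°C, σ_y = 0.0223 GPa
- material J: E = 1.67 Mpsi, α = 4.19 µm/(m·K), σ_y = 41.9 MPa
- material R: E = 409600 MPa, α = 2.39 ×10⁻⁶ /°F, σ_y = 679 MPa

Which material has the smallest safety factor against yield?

material C

In consistent units (E in GPa, α in ×10⁻⁶/K, σ_y in MPa):
  material S: E = 209.0, α = 12.0, σ_y = 205.5 → σ = 629 MPa, n = 0.326
  material C: E = 30.41, α = 10.5, σ_y = 22.30 → σ = 80.1 MPa, n = 0.278
  material J: E = 11.51, α = 4.19, σ_y = 41.90 → σ = 12.1 MPa, n = 3.46
  material R: E = 409.6, α = 4.30, σ_y = 679.0 → σ = 442 MPa, n = 1.54
Smallest n: material C with n = 0.278.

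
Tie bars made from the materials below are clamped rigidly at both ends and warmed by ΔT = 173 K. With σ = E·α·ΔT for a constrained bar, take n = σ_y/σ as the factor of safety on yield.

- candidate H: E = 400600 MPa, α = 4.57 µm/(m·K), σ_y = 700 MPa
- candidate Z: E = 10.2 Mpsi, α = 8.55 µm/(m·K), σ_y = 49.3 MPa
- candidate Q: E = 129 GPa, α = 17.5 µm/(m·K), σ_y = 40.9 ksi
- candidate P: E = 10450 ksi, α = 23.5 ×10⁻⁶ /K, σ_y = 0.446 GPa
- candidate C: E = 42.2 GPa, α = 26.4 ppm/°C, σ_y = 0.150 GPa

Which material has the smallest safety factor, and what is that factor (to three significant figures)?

candidate Z, n = 0.474

Converting E to GPa, α to ×10⁻⁶/K, σ_y to MPa, then σ and n for each:
  candidate H: E = 400.6, α = 4.57, σ_y = 700.0 → σ = 317 MPa, n = 2.21
  candidate Z: E = 70.33, α = 8.55, σ_y = 49.30 → σ = 104 MPa, n = 0.474
  candidate Q: E = 129.0, α = 17.5, σ_y = 282.0 → σ = 391 MPa, n = 0.722
  candidate P: E = 72.05, α = 23.5, σ_y = 446.0 → σ = 293 MPa, n = 1.52
  candidate C: E = 42.20, α = 26.4, σ_y = 150.0 → σ = 193 MPa, n = 0.778
Candidate Z has the lowest safety factor, n = 0.474.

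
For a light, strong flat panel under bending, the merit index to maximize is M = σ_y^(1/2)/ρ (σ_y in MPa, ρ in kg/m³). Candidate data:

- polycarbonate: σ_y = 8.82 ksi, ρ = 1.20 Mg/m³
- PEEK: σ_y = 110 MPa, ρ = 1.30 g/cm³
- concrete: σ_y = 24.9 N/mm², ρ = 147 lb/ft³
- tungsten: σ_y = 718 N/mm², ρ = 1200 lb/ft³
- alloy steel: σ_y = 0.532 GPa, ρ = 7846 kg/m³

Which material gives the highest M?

PEEK

After converting to SI:
  polycarbonate: σ_y = 60.81 MPa, ρ = 1200 kg/m³
  PEEK: σ_y = 110.0 MPa, ρ = 1300 kg/m³
  concrete: σ_y = 24.90 MPa, ρ = 2355 kg/m³
  tungsten: σ_y = 718.0 MPa, ρ = 19220 kg/m³
  alloy steel: σ_y = 532.0 MPa, ρ = 7846 kg/m³
  PEEK: M = 8.07×10⁻³
  polycarbonate: M = 6.50×10⁻³
  alloy steel: M = 2.94×10⁻³
  concrete: M = 2.12×10⁻³
  tungsten: M = 1.39×10⁻³
PEEK has the largest M.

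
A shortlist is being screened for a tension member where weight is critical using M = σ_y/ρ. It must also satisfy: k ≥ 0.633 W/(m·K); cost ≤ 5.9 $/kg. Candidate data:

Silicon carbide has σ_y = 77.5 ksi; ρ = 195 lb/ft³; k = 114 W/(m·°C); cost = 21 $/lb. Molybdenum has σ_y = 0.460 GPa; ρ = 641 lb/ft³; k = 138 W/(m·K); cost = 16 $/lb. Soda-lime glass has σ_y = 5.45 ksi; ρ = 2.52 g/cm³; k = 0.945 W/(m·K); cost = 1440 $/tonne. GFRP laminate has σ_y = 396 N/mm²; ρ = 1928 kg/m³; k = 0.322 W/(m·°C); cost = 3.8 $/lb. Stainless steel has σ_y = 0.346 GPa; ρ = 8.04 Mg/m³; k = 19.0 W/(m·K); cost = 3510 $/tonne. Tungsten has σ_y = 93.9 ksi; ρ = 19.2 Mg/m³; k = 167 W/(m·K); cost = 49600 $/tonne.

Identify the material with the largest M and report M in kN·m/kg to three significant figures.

stainless steel, M = 43.0 kN·m/kg

Screen on constraints: k ≥ 0.633 W/(m·K); cost ≤ 5.9 $/kg. Survivors: soda-lime glass, stainless steel.
After converting to SI:
  soda-lime glass: σ_y = 37.58 MPa, ρ = 2520 kg/m³
  stainless steel: σ_y = 346.0 MPa, ρ = 8040 kg/m³
  stainless steel: M = 43.0 kN·m/kg
  soda-lime glass: M = 14.9 kN·m/kg
Stainless steel ranks first.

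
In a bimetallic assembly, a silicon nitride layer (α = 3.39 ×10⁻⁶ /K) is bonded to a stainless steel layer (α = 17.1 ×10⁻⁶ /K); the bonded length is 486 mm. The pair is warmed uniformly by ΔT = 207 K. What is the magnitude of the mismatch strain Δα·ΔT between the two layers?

Δα = |3.39 − 17.1|×10⁻⁶/K = 13.7×10⁻⁶/K.
Mismatch strain = Δα·ΔT = 13.7×10⁻⁶ × 207.0 = 2.84×10⁻³.

2.84×10⁻³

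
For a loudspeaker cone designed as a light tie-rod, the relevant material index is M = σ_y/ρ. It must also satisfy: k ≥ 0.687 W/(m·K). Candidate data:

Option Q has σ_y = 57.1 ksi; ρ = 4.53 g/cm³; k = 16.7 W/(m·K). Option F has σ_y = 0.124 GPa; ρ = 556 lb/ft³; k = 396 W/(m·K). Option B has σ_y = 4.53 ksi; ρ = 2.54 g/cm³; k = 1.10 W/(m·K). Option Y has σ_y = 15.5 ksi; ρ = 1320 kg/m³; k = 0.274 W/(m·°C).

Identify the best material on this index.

Screen on constraints: k ≥ 0.687 W/(m·K). Survivors: option Q, option F, option B.
After converting to SI:
  option Q: σ_y = 393.7 MPa, ρ = 4530 kg/m³
  option F: σ_y = 124.0 MPa, ρ = 8906 kg/m³
  option B: σ_y = 31.23 MPa, ρ = 2540 kg/m³
  option Q: M = 86.9 kN·m/kg
  option F: M = 13.9 kN·m/kg
  option B: M = 12.3 kN·m/kg
Option Q ranks first.

option Q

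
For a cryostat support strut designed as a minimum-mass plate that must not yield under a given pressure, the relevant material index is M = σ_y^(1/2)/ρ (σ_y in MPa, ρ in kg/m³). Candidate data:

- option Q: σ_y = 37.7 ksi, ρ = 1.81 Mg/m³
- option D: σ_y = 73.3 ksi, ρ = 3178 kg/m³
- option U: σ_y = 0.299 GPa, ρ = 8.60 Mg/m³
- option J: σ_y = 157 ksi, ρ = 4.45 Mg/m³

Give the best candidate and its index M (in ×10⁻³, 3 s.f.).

option Q, M = 8.91×10⁻³

In SI units:
  option Q: σ_y = 259.9 MPa, ρ = 1810 kg/m³
  option D: σ_y = 505.4 MPa, ρ = 3178 kg/m³
  option U: σ_y = 299.0 MPa, ρ = 8600 kg/m³
  option J: σ_y = 1082 MPa, ρ = 4450 kg/m³
  option Q: M = 8.91×10⁻³
  option J: M = 7.39×10⁻³
  option D: M = 7.07×10⁻³
  option U: M = 2.01×10⁻³
The maximum is for option Q.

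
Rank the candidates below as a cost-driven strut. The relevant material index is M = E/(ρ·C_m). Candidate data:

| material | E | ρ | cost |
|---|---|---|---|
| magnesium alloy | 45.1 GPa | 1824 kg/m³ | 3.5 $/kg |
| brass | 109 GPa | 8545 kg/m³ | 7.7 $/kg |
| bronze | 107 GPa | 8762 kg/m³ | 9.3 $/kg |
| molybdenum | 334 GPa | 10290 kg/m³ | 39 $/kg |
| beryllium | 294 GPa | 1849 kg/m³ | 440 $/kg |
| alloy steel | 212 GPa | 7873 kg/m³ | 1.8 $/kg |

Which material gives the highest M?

Per-candidate index values:
  alloy steel: M = 15.0 MN·m per $
  magnesium alloy: M = 7.06 MN·m per $
  brass: M = 1.66 MN·m per $
  bronze: M = 1.31 MN·m per $
  molybdenum: M = 0.832 MN·m per $
  beryllium: M = 0.361 MN·m per $
The maximum is for alloy steel.

alloy steel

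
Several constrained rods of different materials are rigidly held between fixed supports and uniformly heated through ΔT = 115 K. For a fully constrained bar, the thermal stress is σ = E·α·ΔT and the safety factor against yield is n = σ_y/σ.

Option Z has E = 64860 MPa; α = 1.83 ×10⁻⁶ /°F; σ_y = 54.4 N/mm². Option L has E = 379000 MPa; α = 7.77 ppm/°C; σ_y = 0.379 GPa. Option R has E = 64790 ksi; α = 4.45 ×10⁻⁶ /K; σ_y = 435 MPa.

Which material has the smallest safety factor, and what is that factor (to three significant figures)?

option L, n = 1.12

With everything in SI (GPa, ×10⁻⁶/K, MPa):
  option Z: E = 64.86, α = 3.29, σ_y = 54.40 → σ = 24.6 MPa, n = 2.21
  option L: E = 379.0, α = 7.77, σ_y = 379.0 → σ = 339 MPa, n = 1.12
  option R: E = 446.7, α = 4.45, σ_y = 435.0 → σ = 229 MPa, n = 1.90
The minimum is option L at n = 1.12.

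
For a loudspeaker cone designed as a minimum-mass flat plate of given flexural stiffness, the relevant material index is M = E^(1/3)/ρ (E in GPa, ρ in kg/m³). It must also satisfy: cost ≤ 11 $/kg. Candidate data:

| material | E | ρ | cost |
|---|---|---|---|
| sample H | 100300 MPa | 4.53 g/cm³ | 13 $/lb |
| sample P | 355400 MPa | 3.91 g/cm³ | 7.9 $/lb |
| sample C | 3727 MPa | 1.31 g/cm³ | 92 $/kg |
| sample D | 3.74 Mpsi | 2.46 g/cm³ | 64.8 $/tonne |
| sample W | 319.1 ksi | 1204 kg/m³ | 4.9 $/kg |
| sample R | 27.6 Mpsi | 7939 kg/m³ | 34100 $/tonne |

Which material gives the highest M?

Screen on constraints: cost ≤ 11 $/kg. Survivors: sample D, sample W.
Putting every candidate on a common basis:
  sample D: E = 25.79 GPa, ρ = 2460 kg/m³
  sample W: E = 2.200 GPa, ρ = 1204 kg/m³
  sample D: M = 1.20×10⁻³
  sample W: M = 1.08×10⁻³
Sample D has the largest M.

sample D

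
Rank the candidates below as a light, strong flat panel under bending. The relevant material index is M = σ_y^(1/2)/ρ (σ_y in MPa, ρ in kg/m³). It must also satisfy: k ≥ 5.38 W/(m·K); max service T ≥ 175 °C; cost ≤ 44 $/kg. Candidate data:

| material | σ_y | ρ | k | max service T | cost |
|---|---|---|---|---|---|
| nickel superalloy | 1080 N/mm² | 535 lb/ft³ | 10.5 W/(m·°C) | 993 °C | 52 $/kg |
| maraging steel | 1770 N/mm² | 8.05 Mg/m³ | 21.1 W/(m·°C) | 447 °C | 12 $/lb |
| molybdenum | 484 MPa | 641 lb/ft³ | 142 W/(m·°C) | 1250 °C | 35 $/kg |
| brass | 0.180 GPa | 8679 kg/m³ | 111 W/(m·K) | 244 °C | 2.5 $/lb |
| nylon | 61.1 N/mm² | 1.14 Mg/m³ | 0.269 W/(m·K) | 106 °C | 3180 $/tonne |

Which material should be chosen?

Screen on constraints: k ≥ 5.38 W/(m·K); max service T ≥ 175 °C; cost ≤ 44 $/kg. Survivors: maraging steel, molybdenum, brass.
After converting to SI:
  maraging steel: σ_y = 1770 MPa, ρ = 8050 kg/m³
  molybdenum: σ_y = 484.0 MPa, ρ = 10270 kg/m³
  brass: σ_y = 180.0 MPa, ρ = 8679 kg/m³
  maraging steel: M = 5.23×10⁻³
  molybdenum: M = 2.14×10⁻³
  brass: M = 1.55×10⁻³
Maraging steel ranks first.

maraging steel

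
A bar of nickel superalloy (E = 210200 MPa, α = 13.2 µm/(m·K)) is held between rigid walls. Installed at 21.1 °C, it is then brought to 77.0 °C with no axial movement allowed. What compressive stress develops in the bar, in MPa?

155 MPa

E = 210200 MPa = 210.2 GPa.
ΔT = 55.90 K. Constrained thermal stress σ = E·α·ΔT = 210.2×10³ MPa × 13.2×10⁻⁶ × 55.90 = 155 MPa (compressive).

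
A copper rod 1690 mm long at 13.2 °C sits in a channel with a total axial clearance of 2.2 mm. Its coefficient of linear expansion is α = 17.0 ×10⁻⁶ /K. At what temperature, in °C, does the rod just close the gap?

α·L₀·ΔT = 2.2 mm ⇒ ΔT = 2.2 / (17.0×10⁻⁶ × 1690.0) = 76.58 K.
T = 13.2 + 76.58 = 89.78 °C.

89.8 °C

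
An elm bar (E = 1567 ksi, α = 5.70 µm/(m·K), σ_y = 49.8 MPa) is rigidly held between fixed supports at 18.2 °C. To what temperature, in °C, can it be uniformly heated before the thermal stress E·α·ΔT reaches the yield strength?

E = 1567 ksi = 10.80 GPa.
E·α·ΔT = 49.80 MPa ⇒ ΔT = 49.80 / (10.80×10³ × 5.70×10⁻⁶) = 808.7 K.
T = 18.2 + 808.7 = 826.9 °C.

827 °C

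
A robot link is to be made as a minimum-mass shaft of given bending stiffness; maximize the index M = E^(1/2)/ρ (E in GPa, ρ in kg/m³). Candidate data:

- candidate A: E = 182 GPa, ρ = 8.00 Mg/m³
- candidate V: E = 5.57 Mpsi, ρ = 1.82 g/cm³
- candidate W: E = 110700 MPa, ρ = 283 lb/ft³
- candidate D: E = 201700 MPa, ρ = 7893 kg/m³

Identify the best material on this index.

Convert each candidate to consistent units, then evaluate M:
  candidate A: E = 182.0 GPa, ρ = 8000 kg/m³
  candidate V: E = 38.40 GPa, ρ = 1820 kg/m³
  candidate W: E = 110.7 GPa, ρ = 4533 kg/m³
  candidate D: E = 201.7 GPa, ρ = 7893 kg/m³
  candidate V: M = 3.40×10⁻³
  candidate W: M = 2.32×10⁻³
  candidate D: M = 1.80×10⁻³
  candidate A: M = 1.69×10⁻³
Highest index: candidate V.

candidate V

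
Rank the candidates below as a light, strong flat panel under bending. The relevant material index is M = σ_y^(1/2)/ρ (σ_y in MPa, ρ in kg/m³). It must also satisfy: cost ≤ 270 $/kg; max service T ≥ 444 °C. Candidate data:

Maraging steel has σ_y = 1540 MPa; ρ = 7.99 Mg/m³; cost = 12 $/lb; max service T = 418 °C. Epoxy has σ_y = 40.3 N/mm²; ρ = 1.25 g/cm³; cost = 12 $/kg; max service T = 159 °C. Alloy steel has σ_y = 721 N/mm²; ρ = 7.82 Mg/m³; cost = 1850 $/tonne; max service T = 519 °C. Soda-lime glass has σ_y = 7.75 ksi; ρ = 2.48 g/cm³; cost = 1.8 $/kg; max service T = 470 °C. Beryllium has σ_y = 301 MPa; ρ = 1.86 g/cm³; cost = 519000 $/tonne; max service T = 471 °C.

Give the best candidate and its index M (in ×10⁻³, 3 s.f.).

alloy steel, M = 3.43×10⁻³

Screen on constraints: cost ≤ 270 $/kg; max service T ≥ 444 °C. Survivors: alloy steel, soda-lime glass.
Convert each candidate to consistent units, then evaluate M:
  alloy steel: σ_y = 721.0 MPa, ρ = 7820 kg/m³
  soda-lime glass: σ_y = 53.43 MPa, ρ = 2480 kg/m³
  alloy steel: M = 3.43×10⁻³
  soda-lime glass: M = 2.95×10⁻³
Alloy steel has the largest M.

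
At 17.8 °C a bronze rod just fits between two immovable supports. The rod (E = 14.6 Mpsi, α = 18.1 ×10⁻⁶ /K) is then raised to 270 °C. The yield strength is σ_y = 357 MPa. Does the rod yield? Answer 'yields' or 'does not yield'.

E = 14.6 Mpsi = 100.7 GPa.
ΔT = 252.2 K. Constrained thermal stress σ = E·α·ΔT = 100.7×10³ MPa × 18.1×10⁻⁶ × 252.2 = 460 MPa (compressive).
Compare to σ_y = 357 MPa: σ ≥ σ_y, so it yields.

yields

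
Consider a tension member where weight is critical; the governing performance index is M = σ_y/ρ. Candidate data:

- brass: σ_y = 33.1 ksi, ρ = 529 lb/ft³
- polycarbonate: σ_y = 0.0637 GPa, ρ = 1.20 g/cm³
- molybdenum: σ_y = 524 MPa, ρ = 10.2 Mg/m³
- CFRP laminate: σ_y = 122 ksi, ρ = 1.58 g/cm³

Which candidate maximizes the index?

CFRP laminate

After converting to SI:
  brass: σ_y = 228.2 MPa, ρ = 8474 kg/m³
  polycarbonate: σ_y = 63.70 MPa, ρ = 1200 kg/m³
  molybdenum: σ_y = 524.0 MPa, ρ = 10200 kg/m³
  CFRP laminate: σ_y = 841.2 MPa, ρ = 1580 kg/m³
  CFRP laminate: M = 532 kN·m/kg
  polycarbonate: M = 53.1 kN·m/kg
  molybdenum: M = 51.4 kN·m/kg
  brass: M = 26.9 kN·m/kg
CFRP laminate ranks first.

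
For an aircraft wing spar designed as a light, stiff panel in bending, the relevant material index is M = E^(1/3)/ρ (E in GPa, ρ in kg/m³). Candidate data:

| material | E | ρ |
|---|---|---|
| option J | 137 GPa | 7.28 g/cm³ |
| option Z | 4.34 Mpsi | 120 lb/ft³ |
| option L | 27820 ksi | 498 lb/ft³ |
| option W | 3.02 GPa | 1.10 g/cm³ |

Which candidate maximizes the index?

Putting every candidate on a common basis:
  option J: E = 137.0 GPa, ρ = 7280 kg/m³
  option Z: E = 29.92 GPa, ρ = 1922 kg/m³
  option L: E = 191.8 GPa, ρ = 7977 kg/m³
  option W: E = 3.020 GPa, ρ = 1100 kg/m³
  option Z: M = 1.62×10⁻³
  option W: M = 1.31×10⁻³
  option L: M = 0.723×10⁻³
  option J: M = 0.708×10⁻³
Highest index: option Z.

option Z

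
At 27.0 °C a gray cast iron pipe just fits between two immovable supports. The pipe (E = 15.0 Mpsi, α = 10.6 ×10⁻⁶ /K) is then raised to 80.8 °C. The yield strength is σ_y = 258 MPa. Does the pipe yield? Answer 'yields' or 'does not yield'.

does not yield

E = 15.0 Mpsi = 103.4 GPa.
ΔT = 53.80 K. Constrained thermal stress σ = E·α·ΔT = 103.4×10³ MPa × 10.6×10⁻⁶ × 53.80 = 59.0 MPa (compressive).
Compare to σ_y = 258 MPa: σ < σ_y, so it does not yield.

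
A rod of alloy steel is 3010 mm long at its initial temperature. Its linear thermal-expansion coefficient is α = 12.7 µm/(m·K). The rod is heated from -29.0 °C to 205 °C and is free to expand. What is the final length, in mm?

3018.9 mm

ΔT = 205 − (-29.0) = 234.0 K.
ΔL = α·L₀·ΔT = 12.7×10⁻⁶ × 3010 mm × 234.0 K = 8.95 mm.
L = L₀ + ΔL = 3010 + 8.95 = 3018.9 mm.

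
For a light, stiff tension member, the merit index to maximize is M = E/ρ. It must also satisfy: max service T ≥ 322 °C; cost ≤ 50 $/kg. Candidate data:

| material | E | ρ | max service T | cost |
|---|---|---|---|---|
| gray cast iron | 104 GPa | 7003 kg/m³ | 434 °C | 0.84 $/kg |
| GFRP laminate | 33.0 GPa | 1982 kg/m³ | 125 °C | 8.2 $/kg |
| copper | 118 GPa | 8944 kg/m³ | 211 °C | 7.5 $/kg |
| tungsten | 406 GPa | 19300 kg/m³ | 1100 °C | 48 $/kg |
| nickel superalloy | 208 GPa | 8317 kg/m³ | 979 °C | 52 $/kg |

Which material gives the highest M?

tungsten

Screen on constraints: max service T ≥ 322 °C; cost ≤ 50 $/kg. Survivors: gray cast iron, tungsten.
Evaluate M for each candidate:
  tungsten: M = 21.0 MN·m/kg
  gray cast iron: M = 14.9 MN·m/kg
Highest index: tungsten.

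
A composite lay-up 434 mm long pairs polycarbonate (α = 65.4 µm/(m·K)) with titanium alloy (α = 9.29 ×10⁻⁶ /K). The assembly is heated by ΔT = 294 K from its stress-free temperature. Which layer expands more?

α(polycarbonate) = 65.4×10⁻⁶/K vs α(titanium alloy) = 9.29×10⁻⁶/K.
Higher α expands more for the same ΔT: polycarbonate.

polycarbonate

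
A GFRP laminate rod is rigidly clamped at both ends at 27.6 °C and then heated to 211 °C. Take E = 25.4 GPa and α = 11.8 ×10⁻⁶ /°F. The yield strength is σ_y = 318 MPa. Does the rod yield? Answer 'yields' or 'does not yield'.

α = 11.8×10⁻⁶/°F × 9/5 = 21.2×10⁻⁶/K.
ΔT = 183.4 K. Constrained thermal stress σ = E·α·ΔT = 25.40×10³ MPa × 21.2×10⁻⁶ × 183.4 = 98.9 MPa (compressive).
Compare to σ_y = 318 MPa: σ < σ_y, so it does not yield.

does not yield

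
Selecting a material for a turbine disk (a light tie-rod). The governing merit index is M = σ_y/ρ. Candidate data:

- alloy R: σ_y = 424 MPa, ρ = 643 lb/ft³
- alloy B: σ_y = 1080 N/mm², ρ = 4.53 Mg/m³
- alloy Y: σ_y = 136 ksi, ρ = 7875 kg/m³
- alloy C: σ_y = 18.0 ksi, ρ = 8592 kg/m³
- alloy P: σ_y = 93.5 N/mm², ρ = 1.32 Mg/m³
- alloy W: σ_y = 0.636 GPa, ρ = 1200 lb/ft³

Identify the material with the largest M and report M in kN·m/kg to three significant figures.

Normalizing units and computing the index:
  alloy R: σ_y = 424.0 MPa, ρ = 10300 kg/m³
  alloy B: σ_y = 1080 MPa, ρ = 4530 kg/m³
  alloy Y: σ_y = 937.7 MPa, ρ = 7875 kg/m³
  alloy C: σ_y = 124.1 MPa, ρ = 8592 kg/m³
  alloy P: σ_y = 93.50 MPa, ρ = 1320 kg/m³
  alloy W: σ_y = 636.0 MPa, ρ = 19220 kg/m³
  alloy B: M = 238 kN·m/kg
  alloy Y: M = 119 kN·m/kg
  alloy P: M = 70.8 kN·m/kg
  alloy R: M = 41.2 kN·m/kg
  alloy W: M = 33.1 kN·m/kg
  alloy C: M = 14.4 kN·m/kg
Alloy B has the largest M.

alloy B, M = 238 kN·m/kg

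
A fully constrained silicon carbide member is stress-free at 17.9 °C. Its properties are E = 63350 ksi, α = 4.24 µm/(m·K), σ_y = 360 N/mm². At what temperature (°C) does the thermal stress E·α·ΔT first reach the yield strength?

212 °C

E = 63350 ksi = 436.8 GPa.
σ_y = 360 N/mm² = 360.0 MPa.
E·α·ΔT = 360.0 MPa ⇒ ΔT = 360.0 / (436.8×10³ × 4.24×10⁻⁶) = 194.4 K.
T = 17.9 + 194.4 = 212.3 °C.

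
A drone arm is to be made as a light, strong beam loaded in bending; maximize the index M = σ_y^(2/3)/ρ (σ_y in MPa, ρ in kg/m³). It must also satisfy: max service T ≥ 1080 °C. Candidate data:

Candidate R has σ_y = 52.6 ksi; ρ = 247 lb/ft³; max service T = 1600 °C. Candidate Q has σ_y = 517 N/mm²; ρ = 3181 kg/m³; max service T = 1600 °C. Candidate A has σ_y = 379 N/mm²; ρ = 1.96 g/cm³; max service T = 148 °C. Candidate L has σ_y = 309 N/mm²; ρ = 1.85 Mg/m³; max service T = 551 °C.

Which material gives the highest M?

Screen on constraints: max service T ≥ 1080 °C. Survivors: candidate R, candidate Q.
Convert each candidate to consistent units, then evaluate M:
  candidate R: σ_y = 362.7 MPa, ρ = 3957 kg/m³
  candidate Q: σ_y = 517.0 MPa, ρ = 3181 kg/m³
  candidate Q: M = 20.3×10⁻³
  candidate R: M = 12.9×10⁻³
Highest index: candidate Q.

candidate Q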